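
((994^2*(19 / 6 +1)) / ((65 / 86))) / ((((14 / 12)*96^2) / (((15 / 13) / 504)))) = 5419075 / 4672512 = 1.16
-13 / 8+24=179 / 8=22.38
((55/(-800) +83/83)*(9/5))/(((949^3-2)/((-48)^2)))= 96552/21366758675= 0.00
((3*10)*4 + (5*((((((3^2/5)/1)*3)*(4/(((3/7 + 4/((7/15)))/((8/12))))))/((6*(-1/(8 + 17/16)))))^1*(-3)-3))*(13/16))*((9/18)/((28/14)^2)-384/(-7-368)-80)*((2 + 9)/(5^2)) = -1523953277/320000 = -4762.35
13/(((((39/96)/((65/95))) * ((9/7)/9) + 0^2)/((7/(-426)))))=-10192/4047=-2.52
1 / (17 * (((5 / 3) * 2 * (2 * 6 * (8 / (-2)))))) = -1 / 2720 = -0.00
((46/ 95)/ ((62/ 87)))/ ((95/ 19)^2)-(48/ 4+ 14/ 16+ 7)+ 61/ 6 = -17106601/ 1767000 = -9.68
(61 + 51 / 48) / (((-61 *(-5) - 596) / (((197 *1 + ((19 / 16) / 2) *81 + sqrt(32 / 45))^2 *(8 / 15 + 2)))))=-17408593308197 / 536371200 - 49324627 *sqrt(10) / 698400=-32679.58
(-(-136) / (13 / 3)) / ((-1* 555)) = -136 / 2405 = -0.06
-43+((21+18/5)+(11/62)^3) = -21919521/1191640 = -18.39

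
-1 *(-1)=1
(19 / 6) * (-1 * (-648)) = 2052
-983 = -983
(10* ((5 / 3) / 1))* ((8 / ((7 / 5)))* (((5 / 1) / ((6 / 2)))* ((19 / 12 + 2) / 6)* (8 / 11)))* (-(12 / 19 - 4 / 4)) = 430000 / 16929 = 25.40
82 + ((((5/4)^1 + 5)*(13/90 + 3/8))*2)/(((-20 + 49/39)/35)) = 144223/2064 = 69.88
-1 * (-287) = 287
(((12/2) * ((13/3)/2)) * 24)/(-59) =-312/59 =-5.29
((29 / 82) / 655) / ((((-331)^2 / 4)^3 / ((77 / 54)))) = 35728 / 953579450525106390885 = 0.00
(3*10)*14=420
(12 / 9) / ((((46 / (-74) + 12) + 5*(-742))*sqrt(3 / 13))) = -0.00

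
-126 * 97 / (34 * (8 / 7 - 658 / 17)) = 14259 / 1490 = 9.57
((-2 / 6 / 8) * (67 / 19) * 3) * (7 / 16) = -469 / 2432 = -0.19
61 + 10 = 71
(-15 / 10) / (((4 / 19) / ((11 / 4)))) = -627 / 32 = -19.59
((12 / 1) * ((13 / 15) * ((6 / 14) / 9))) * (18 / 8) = 39 / 35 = 1.11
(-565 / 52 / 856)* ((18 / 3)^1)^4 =-45765 / 2782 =-16.45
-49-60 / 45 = -50.33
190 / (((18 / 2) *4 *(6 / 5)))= 475 / 108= 4.40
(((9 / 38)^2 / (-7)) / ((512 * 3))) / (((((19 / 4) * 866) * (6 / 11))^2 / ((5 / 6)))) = -605 / 700564593799168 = -0.00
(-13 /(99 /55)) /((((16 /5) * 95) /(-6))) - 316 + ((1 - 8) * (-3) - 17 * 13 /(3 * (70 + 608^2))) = -294.86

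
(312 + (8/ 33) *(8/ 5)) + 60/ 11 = 52444/ 165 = 317.84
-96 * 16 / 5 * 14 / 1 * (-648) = 13934592 / 5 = 2786918.40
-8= -8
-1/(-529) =1/529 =0.00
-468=-468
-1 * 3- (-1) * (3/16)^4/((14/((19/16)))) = -44038653/14680064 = -3.00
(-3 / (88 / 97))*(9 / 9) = -291 / 88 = -3.31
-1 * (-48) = 48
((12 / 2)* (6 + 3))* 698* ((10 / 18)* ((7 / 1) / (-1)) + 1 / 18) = -144486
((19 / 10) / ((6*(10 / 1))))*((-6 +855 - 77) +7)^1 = 14801 / 600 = 24.67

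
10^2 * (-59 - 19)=-7800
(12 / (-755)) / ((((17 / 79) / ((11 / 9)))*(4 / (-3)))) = 869 / 12835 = 0.07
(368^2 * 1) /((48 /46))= 389344 /3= 129781.33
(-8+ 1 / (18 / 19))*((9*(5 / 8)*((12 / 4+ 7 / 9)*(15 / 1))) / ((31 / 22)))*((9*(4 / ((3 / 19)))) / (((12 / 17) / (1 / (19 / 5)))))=-49671875 / 372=-133526.55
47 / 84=0.56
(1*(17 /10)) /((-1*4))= -17 /40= -0.42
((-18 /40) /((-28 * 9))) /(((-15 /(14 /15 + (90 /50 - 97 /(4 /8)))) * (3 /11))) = 31559 /378000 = 0.08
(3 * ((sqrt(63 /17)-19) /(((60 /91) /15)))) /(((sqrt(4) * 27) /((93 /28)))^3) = -7358377 /24385536 + 387283 * sqrt(119) /138184704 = -0.27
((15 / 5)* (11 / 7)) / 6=11 / 14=0.79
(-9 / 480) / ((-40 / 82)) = 123 / 3200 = 0.04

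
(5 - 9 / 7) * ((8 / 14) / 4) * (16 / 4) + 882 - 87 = 39059 / 49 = 797.12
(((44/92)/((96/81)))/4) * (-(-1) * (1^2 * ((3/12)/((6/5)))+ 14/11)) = 0.15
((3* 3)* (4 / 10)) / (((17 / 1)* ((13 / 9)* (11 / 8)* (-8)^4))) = 81 / 3111680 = 0.00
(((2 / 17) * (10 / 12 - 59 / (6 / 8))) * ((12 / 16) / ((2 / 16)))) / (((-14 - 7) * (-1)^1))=-934 / 357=-2.62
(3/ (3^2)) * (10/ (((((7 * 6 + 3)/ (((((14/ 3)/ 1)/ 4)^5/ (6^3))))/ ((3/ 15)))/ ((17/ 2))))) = 285719/ 226748160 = 0.00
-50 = -50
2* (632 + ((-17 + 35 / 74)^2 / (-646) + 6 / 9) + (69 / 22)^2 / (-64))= 25973566058791 / 20545776768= 1264.18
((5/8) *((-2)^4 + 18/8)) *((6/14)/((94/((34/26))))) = 18615/273728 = 0.07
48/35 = 1.37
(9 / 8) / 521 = 9 / 4168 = 0.00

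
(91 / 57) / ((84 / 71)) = 923 / 684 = 1.35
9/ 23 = 0.39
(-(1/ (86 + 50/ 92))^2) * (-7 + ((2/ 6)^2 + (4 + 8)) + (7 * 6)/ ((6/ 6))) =-897184/ 142635249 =-0.01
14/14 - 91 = -90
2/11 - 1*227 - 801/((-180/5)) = -204.57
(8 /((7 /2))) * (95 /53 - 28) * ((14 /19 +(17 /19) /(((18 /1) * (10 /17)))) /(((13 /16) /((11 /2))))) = -8637728 /25935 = -333.05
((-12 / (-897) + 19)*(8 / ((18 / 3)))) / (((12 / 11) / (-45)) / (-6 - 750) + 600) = 0.04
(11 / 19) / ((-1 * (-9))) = 11 / 171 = 0.06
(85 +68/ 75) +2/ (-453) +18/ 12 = 659887/ 7550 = 87.40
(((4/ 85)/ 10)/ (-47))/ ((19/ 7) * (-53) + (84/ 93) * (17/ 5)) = 434/ 610248235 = 0.00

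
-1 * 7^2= -49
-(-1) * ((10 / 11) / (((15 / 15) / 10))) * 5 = 500 / 11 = 45.45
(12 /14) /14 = 3 /49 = 0.06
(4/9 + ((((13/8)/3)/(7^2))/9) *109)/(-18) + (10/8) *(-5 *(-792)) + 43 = 951220295/190512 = 4992.97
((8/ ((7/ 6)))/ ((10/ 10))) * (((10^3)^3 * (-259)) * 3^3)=-47952000000000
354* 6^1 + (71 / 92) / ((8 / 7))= 1563761 / 736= 2124.68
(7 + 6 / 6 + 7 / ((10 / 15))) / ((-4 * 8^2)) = -37 / 512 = -0.07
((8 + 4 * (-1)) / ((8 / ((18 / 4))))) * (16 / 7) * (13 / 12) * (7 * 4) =156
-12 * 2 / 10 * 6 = -14.40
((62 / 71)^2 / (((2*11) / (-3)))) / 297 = -1922 / 5489649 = -0.00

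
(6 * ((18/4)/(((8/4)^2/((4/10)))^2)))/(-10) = -27/1000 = -0.03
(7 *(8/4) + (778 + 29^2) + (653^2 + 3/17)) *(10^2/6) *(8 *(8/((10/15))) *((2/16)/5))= 291068680/17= 17121687.06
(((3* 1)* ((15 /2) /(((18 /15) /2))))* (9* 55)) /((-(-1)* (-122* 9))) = -4125 /244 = -16.91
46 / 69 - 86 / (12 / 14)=-299 / 3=-99.67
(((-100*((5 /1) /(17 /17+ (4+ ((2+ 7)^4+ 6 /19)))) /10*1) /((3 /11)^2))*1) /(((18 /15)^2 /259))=-18.41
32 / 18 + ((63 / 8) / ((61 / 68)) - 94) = -91621 / 1098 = -83.44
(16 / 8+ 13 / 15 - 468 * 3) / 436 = -21017 / 6540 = -3.21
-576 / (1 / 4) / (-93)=768 / 31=24.77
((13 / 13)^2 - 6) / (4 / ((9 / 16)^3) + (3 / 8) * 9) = -5832 / 30151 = -0.19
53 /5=10.60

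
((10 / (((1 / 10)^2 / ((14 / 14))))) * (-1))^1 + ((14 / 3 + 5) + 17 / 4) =-11833 / 12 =-986.08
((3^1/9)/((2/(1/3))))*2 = 1/9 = 0.11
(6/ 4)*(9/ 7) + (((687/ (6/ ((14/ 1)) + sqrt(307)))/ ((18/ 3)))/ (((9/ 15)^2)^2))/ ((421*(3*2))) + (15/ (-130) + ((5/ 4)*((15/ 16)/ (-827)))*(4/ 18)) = 1.83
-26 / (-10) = 13 / 5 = 2.60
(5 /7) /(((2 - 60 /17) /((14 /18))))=-85 /234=-0.36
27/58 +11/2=173/29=5.97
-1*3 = -3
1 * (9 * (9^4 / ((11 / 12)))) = 708588 / 11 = 64417.09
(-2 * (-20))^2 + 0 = 1600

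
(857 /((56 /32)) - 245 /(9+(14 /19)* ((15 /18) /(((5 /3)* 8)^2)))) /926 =88612474 /177415581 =0.50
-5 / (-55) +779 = 8570 / 11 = 779.09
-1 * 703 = -703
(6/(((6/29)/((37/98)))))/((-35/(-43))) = 13.45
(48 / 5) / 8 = 6 / 5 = 1.20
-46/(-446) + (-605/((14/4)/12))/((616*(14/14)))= -35668/10927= -3.26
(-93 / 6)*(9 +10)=-589 / 2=-294.50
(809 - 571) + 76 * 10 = 998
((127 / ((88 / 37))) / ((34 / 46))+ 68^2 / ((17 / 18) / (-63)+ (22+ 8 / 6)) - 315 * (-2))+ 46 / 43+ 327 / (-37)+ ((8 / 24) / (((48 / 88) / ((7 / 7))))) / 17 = 505724962140877 / 566441426232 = 892.81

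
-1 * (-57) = 57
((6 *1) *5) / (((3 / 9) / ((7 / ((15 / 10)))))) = 420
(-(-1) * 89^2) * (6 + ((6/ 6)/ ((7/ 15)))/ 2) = 784179/ 14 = 56012.79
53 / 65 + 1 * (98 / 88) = 5517 / 2860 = 1.93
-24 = -24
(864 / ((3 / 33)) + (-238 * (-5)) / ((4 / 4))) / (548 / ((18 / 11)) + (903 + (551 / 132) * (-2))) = 2117412 / 243449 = 8.70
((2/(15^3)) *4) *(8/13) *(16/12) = 256/131625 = 0.00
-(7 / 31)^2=-49 / 961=-0.05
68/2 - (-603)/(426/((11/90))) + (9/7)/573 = 194649229/5695620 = 34.18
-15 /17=-0.88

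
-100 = -100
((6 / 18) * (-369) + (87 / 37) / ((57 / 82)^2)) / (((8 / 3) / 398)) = -942013663 / 53428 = -17631.46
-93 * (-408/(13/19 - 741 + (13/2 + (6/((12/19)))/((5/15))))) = -80104/1489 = -53.80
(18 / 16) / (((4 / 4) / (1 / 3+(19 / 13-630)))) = -18375 / 26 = -706.73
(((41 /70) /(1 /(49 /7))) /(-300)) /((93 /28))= -287 /69750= -0.00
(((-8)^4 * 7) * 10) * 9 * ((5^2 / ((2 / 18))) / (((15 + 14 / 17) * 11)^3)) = 2852527104000 / 25908060079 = 110.10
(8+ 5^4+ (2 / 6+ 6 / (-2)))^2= 3575881 / 9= 397320.11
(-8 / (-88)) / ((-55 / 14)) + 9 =5431 / 605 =8.98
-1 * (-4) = 4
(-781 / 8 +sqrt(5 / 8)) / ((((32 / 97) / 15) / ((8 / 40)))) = -880.59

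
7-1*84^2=-7049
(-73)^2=5329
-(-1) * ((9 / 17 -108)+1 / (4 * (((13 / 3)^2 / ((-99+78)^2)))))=-1167579 / 11492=-101.60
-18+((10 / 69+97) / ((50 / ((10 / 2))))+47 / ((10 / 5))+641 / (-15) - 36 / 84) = -67493 / 2415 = -27.95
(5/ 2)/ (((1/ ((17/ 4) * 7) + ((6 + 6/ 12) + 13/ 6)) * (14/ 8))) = 255/ 1553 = 0.16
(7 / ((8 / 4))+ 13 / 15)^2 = 17161 / 900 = 19.07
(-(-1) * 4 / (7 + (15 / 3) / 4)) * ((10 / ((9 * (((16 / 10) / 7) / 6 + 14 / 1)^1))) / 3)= 2800 / 218889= 0.01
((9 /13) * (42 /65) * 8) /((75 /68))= 68544 /21125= 3.24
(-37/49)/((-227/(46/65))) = 1702/722995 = 0.00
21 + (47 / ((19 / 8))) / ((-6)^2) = 3685 / 171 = 21.55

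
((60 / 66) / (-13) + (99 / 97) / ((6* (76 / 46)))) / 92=34817 / 96986032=0.00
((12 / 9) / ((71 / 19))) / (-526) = -38 / 56019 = -0.00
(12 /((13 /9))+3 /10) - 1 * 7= 209 /130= 1.61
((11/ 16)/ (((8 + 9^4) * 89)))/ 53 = 11/ 495775568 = 0.00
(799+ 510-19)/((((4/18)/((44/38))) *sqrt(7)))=127710 *sqrt(7)/133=2540.52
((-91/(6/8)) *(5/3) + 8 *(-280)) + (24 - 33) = -2451.22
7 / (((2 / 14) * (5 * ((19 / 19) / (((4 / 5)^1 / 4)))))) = 1.96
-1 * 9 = -9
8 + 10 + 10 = 28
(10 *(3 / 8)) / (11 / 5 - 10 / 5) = 75 / 4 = 18.75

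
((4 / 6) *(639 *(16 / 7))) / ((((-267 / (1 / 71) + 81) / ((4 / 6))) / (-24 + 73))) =-7952 / 4719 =-1.69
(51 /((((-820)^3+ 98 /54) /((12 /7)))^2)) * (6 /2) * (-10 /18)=-8922960 /10859422238449637445649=-0.00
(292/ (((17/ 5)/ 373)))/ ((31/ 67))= 36486860/ 527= 69235.03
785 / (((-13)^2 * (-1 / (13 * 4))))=-3140 / 13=-241.54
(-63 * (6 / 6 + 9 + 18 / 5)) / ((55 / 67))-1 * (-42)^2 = -772128 / 275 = -2807.74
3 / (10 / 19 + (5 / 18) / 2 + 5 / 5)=2052 / 1139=1.80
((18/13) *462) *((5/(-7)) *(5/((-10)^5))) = 0.02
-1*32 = -32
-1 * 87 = -87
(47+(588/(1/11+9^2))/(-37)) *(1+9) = 3861800/8251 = 468.04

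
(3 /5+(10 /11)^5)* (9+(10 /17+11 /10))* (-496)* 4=-1772097888992 /68446675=-25890.20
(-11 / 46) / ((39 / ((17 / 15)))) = -0.01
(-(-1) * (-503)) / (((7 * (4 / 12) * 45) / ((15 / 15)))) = -503 / 105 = -4.79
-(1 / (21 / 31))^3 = -3.22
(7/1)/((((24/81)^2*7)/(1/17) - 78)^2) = 3720087/2425168516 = 0.00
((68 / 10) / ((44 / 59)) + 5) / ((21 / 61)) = 94733 / 2310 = 41.01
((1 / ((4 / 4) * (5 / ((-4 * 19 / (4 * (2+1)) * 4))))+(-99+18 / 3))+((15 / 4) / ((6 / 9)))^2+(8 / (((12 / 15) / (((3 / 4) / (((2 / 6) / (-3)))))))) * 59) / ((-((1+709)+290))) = 4.05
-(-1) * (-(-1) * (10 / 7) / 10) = 1 / 7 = 0.14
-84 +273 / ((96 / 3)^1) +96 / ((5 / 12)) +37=30709 / 160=191.93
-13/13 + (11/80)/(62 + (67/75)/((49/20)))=-731791/733408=-1.00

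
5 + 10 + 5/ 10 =31/ 2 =15.50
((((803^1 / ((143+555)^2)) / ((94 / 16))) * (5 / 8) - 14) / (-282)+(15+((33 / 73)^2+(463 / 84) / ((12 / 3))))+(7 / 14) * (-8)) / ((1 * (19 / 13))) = 79112691491137681 / 9153457477805424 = 8.64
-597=-597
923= 923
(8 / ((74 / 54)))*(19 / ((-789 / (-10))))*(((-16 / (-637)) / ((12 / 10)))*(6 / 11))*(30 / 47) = 32832000 / 3204700499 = 0.01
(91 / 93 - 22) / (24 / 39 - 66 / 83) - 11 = 1910983 / 18042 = 105.92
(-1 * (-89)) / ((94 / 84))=79.53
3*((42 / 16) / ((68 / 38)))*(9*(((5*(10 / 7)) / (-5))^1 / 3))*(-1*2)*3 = 7695 / 68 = 113.16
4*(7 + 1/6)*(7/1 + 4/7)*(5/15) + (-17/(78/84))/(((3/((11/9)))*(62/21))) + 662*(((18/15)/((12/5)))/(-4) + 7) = 156432559/33852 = 4621.07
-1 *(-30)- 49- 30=-49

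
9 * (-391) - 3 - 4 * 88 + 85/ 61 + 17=-235192/ 61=-3855.61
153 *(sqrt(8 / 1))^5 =19584 *sqrt(2) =27695.96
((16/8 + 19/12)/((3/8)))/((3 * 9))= 86/243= 0.35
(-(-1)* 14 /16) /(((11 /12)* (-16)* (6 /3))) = -21 /704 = -0.03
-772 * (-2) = 1544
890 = 890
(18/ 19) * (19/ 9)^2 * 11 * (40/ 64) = 1045/ 36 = 29.03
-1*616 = -616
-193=-193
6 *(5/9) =10/3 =3.33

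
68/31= 2.19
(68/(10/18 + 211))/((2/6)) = 27/28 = 0.96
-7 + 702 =695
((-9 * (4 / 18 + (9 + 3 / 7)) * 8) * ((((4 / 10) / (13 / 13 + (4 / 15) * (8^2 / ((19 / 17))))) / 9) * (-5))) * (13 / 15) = 2402816 / 292131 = 8.23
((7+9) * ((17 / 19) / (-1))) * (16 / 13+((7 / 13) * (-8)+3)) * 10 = 2720 / 247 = 11.01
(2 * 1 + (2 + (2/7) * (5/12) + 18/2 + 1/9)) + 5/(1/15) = 11117/126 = 88.23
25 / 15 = 5 / 3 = 1.67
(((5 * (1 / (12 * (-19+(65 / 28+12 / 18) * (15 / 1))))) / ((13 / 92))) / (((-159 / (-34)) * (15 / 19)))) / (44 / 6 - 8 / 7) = 1456084 / 291415995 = 0.00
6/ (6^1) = 1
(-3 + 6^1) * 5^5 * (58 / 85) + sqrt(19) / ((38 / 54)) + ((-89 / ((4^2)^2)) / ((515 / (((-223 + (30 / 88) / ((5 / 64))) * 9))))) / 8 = 27 * sqrt(19) / 19 + 252348309777 / 39446528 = 6403.42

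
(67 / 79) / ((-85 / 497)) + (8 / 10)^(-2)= -364909 / 107440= -3.40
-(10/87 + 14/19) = -1408/1653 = -0.85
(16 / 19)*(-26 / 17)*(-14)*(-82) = -1478.54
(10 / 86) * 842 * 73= 307330 / 43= 7147.21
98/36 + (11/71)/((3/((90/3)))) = 5459/1278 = 4.27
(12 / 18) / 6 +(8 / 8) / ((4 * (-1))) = -5 / 36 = -0.14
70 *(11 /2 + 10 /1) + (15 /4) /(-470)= 407957 /376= 1084.99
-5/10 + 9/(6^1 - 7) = -19/2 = -9.50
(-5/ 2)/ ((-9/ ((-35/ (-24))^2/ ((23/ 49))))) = 300125/ 238464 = 1.26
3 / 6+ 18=37 / 2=18.50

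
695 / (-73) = -695 / 73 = -9.52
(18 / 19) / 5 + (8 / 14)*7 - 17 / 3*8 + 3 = -10871 / 285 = -38.14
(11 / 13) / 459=11 / 5967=0.00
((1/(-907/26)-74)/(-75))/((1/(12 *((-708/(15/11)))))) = -697223296/113375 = -6149.71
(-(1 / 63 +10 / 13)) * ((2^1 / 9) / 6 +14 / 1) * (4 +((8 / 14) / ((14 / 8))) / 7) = -338251436 / 7584759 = -44.60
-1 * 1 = -1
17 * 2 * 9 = 306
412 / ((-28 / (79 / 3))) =-8137 / 21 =-387.48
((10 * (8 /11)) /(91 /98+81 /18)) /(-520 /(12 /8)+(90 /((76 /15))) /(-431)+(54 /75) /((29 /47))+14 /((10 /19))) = -524958000 /124974999281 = -0.00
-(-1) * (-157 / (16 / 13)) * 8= -2041 / 2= -1020.50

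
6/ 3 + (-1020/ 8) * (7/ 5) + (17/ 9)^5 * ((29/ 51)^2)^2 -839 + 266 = -7145622977/ 9565938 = -746.99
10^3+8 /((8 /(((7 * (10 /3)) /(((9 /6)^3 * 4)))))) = 81140 /81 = 1001.73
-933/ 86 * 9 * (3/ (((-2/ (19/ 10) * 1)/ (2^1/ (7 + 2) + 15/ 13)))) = 382.92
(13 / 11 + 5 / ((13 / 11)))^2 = 599076 / 20449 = 29.30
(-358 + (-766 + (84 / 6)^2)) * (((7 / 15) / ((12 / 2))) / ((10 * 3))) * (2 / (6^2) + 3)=-8932 / 1215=-7.35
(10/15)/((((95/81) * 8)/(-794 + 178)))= -4158/95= -43.77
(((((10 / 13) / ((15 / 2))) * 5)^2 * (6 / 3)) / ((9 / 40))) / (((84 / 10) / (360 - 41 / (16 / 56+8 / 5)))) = 893000000 / 9486477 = 94.13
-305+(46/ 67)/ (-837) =-17104141/ 56079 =-305.00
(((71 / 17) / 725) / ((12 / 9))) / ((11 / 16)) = 852 / 135575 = 0.01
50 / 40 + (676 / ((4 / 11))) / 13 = 577 / 4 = 144.25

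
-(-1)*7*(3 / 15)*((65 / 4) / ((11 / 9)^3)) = 66339 / 5324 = 12.46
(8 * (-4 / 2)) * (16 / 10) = -128 / 5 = -25.60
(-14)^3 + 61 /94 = -257875 /94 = -2743.35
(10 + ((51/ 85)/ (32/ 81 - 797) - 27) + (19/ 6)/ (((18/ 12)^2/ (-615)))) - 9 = -2588745187/ 2903625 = -891.56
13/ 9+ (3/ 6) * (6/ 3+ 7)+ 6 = 215/ 18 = 11.94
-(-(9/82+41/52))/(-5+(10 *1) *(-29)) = -383/125788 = -0.00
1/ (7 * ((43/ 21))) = 3/ 43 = 0.07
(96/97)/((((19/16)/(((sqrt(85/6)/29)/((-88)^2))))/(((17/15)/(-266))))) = -0.00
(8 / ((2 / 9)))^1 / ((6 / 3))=18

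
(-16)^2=256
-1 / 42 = -0.02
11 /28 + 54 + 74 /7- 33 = 895 /28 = 31.96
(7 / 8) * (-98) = -343 / 4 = -85.75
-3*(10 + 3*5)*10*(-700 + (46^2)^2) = -3357567000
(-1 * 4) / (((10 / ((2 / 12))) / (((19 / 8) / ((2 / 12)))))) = -19 / 20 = -0.95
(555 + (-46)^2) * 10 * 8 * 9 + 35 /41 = 78847955 /41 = 1923120.85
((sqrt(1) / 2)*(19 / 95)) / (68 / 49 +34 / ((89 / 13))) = 4361 / 277100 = 0.02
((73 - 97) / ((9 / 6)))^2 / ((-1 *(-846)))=128 / 423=0.30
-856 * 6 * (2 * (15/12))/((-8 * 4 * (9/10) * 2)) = 2675/12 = 222.92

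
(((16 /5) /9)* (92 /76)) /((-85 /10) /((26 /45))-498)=-19136 /22795155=-0.00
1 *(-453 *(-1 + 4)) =-1359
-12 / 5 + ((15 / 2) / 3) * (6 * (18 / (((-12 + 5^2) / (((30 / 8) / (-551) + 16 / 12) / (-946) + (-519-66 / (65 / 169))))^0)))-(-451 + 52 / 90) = 32311 / 45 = 718.02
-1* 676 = -676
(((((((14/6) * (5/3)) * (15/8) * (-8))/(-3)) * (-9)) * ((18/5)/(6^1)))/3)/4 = -8.75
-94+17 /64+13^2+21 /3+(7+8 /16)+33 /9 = 17939 /192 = 93.43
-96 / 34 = -48 / 17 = -2.82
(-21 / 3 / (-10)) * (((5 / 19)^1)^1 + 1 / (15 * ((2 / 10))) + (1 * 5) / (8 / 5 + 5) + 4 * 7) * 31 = 266259 / 418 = 636.98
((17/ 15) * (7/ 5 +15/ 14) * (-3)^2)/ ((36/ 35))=2941/ 120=24.51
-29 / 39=-0.74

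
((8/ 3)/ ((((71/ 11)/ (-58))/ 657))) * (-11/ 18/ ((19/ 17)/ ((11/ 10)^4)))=63756708829/ 5058750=12603.25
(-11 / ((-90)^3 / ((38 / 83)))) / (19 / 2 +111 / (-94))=9823 / 11829118500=0.00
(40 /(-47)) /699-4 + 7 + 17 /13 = 4.31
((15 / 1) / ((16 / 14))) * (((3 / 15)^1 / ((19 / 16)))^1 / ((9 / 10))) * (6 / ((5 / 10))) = 560 / 19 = 29.47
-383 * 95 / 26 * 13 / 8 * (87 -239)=691315 / 2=345657.50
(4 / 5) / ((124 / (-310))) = -2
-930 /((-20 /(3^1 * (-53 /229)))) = -32.29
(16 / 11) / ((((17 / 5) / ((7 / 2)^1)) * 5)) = 56 / 187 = 0.30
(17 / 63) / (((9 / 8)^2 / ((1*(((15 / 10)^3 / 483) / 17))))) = 8 / 91287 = 0.00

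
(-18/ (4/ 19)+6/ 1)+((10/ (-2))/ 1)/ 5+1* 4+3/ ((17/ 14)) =-2517/ 34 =-74.03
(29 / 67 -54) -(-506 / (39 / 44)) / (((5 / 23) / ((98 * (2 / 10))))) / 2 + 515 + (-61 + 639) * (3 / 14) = 26320.19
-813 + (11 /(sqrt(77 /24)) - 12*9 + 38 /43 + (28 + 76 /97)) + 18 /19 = -70562153 /79249 + 2*sqrt(462) /7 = -884.24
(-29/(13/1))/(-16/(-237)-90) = 6873/277082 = 0.02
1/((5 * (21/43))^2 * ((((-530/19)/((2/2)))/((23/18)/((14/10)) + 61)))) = -274056931/736249500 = -0.37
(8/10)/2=0.40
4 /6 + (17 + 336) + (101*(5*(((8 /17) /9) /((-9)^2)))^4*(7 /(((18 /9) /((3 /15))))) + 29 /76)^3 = 2038076690586337954331109744188828819242504028026793913701 /5761799919733355957518877055475152292486329939213187776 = 353.72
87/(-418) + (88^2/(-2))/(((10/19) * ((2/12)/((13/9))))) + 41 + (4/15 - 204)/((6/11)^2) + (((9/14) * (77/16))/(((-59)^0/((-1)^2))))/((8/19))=-93026347181/1444608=-64395.56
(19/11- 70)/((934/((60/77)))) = -22530/395549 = -0.06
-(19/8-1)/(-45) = 11/360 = 0.03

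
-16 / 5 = -3.20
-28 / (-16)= 1.75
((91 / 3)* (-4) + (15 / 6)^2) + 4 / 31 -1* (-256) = 52469 / 372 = 141.05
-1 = -1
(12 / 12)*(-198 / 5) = -198 / 5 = -39.60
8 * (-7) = -56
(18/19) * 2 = 1.89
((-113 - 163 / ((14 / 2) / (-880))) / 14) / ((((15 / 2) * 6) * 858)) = 10973 / 291060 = 0.04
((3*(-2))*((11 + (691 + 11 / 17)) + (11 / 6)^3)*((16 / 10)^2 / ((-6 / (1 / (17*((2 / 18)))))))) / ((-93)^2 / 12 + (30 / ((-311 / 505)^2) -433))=1150812766112 / 439472611275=2.62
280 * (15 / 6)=700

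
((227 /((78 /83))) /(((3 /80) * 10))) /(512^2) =0.00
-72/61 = -1.18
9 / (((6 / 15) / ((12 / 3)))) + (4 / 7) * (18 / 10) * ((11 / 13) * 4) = 42534 / 455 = 93.48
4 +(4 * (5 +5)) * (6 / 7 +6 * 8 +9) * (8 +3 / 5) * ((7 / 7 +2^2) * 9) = 895632.57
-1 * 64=-64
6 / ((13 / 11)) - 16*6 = -1182 / 13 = -90.92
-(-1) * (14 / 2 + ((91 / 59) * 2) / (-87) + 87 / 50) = 2234021 / 256650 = 8.70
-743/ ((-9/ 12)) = 2972/ 3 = 990.67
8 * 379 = 3032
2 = 2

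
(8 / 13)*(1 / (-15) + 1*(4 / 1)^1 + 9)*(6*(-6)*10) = -2865.23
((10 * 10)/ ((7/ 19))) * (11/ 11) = 1900/ 7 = 271.43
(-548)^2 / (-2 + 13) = 300304 / 11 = 27300.36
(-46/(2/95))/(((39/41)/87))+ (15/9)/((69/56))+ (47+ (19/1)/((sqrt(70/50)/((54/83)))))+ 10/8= -2150581097/10764+ 1026 *sqrt(35)/581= -199783.41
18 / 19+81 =1557 / 19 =81.95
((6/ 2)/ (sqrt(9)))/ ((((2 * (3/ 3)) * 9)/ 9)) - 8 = -15/ 2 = -7.50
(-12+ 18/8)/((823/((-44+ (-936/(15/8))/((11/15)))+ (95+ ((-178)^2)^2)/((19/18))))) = -3875962093185/344014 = -11266873.13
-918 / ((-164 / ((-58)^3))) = -44778204 / 41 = -1092151.32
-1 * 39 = -39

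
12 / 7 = 1.71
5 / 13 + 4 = 57 / 13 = 4.38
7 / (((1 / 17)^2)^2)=584647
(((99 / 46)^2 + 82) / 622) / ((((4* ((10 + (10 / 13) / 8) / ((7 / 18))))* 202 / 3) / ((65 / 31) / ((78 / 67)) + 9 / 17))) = 17560835461 / 378296041521600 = 0.00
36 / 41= 0.88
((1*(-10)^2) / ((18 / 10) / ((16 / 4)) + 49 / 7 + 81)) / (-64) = -0.02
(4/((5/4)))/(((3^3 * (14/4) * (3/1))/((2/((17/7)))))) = 64/6885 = 0.01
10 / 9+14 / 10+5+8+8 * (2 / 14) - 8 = 2726 / 315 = 8.65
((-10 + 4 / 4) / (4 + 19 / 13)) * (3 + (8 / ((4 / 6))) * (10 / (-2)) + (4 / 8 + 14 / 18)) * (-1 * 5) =-65195 / 142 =-459.12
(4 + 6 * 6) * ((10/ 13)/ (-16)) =-25/ 13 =-1.92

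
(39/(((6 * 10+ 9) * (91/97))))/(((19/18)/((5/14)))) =4365/21413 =0.20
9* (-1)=-9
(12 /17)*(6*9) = 648 /17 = 38.12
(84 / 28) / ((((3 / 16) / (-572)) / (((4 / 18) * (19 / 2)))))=-173888 / 9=-19320.89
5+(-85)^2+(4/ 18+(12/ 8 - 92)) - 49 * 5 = 124105/ 18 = 6894.72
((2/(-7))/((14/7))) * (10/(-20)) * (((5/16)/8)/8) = 5/14336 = 0.00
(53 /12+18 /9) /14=11 /24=0.46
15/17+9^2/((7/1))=1482/119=12.45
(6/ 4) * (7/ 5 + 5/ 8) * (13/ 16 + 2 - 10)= -5589/ 256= -21.83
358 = 358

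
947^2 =896809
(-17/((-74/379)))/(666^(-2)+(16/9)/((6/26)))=38619342/3417025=11.30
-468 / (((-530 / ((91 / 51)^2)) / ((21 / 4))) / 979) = 2213238027 / 153170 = 14449.55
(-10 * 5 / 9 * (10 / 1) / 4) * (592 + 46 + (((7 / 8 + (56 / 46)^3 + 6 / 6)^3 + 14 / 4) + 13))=-81187839090637839125 / 8299711464021504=-9782.01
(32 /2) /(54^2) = 4 /729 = 0.01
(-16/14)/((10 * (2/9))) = -18/35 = -0.51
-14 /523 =-0.03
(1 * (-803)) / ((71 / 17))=-13651 / 71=-192.27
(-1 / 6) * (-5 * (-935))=-4675 / 6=-779.17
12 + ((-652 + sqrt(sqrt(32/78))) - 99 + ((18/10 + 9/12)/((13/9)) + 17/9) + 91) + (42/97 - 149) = -179975333/226980 + 2* 39^(3/4)/39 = -792.11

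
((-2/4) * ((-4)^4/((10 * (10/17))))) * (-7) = 3808/25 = 152.32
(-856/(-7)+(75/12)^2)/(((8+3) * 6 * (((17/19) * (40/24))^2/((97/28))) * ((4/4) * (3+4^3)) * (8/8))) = 111669213/1964547200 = 0.06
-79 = -79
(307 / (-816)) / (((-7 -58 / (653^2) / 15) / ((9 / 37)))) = 5890840335 / 450595502192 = 0.01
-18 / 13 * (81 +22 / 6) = -1524 / 13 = -117.23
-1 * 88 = -88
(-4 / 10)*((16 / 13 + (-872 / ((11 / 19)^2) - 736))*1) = 10496176 / 7865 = 1334.54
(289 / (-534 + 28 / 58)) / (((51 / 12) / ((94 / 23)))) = -23171 / 44482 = -0.52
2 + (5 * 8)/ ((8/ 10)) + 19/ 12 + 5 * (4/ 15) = 659/ 12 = 54.92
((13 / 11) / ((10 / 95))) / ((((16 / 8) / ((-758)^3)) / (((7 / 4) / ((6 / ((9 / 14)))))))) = -40339994799 / 88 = -458409031.81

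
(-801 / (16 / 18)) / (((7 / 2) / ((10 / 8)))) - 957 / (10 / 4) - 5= -709.63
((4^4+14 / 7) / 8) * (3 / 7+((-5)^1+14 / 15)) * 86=-353159 / 35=-10090.26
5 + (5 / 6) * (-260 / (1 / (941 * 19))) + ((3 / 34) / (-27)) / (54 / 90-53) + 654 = -310516124047 / 80172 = -3873124.33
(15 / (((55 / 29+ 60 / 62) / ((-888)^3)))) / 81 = -23314968064 / 515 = -45271782.65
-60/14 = -30/7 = -4.29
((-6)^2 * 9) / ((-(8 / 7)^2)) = -3969 / 16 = -248.06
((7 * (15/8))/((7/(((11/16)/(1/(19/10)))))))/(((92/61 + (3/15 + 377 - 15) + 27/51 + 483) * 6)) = 98515/204470784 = 0.00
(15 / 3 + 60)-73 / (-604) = 39333 / 604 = 65.12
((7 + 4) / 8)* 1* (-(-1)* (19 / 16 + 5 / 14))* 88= 20933 / 112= 186.90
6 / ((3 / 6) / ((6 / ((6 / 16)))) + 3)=192 / 97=1.98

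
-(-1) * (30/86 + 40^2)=68815/43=1600.35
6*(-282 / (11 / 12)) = -20304 / 11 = -1845.82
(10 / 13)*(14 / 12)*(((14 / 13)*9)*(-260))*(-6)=176400 / 13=13569.23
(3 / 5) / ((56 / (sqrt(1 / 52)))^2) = 3 / 815360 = 0.00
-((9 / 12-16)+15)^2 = -1 / 16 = -0.06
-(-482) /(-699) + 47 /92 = -11491 /64308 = -0.18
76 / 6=38 / 3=12.67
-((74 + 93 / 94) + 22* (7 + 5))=-31865 / 94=-338.99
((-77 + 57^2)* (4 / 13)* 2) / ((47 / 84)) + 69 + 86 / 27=4518739 / 1269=3560.87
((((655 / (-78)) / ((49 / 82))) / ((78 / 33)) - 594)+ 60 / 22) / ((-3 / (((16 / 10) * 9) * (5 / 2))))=652814398 / 91091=7166.62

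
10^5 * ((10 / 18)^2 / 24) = 312500 / 243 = 1286.01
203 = 203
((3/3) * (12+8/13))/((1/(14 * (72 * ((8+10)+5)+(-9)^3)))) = 2128392/13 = 163722.46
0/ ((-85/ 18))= 0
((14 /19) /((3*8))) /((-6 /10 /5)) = -175 /684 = -0.26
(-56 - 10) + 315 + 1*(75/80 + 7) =256.94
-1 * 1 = -1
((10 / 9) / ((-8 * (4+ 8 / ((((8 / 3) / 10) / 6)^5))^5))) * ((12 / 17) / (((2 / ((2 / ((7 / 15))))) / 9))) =-230400 / 25460093490019123356673515732455749629327419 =-0.00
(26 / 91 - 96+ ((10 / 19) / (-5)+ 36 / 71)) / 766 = -450018 / 3616669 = -0.12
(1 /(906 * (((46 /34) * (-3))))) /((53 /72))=-0.00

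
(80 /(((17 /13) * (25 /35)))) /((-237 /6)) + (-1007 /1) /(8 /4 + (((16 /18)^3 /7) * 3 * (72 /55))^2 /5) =-733870828031117 /1473724216838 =-497.97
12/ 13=0.92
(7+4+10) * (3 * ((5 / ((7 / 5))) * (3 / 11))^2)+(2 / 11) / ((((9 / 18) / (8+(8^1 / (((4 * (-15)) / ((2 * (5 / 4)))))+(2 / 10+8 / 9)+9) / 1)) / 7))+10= 4381919 / 38115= 114.97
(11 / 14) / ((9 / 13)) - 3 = -235 / 126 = -1.87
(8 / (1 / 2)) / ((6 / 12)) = 32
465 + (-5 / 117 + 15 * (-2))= 50890 / 117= 434.96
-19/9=-2.11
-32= -32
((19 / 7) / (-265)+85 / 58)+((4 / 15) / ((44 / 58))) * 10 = 17647349 / 3550470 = 4.97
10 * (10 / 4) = 25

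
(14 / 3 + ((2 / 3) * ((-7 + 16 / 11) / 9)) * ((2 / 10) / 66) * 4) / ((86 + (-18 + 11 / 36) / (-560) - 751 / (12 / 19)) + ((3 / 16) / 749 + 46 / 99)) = -0.00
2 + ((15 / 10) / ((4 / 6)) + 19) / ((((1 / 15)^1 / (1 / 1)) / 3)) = 3833 / 4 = 958.25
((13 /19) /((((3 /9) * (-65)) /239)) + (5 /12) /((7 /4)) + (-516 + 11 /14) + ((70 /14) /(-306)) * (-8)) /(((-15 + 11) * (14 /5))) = 106301719 /2279088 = 46.64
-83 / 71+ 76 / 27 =3155 / 1917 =1.65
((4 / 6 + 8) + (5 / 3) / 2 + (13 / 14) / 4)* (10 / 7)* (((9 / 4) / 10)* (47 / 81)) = 25615 / 14112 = 1.82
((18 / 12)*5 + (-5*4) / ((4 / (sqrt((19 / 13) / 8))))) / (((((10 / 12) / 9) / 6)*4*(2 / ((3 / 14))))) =729 / 56 -243*sqrt(494) / 1456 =9.31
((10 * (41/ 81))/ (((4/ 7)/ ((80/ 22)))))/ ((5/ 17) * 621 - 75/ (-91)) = 4439890/ 25289253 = 0.18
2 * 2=4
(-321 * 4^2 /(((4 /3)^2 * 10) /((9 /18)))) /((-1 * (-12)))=-963 /80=-12.04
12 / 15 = 4 / 5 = 0.80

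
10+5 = 15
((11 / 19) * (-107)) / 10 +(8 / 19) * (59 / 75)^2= -5.93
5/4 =1.25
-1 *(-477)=477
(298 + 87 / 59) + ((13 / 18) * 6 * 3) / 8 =301.10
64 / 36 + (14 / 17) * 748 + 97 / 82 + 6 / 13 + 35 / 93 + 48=198612649 / 297414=667.80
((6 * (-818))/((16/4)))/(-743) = 1227/743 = 1.65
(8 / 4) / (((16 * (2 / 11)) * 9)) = 11 / 144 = 0.08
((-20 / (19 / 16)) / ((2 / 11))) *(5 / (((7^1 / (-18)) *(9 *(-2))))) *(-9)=79200 / 133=595.49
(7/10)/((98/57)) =57/140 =0.41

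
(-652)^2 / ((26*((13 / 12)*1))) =2550624 / 169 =15092.45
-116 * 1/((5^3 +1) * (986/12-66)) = -116/2037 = -0.06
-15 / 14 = -1.07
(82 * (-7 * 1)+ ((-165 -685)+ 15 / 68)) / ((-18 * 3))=96817 / 3672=26.37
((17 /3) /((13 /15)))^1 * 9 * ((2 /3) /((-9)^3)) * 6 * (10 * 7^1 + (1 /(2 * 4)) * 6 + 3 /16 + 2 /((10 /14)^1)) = -100283 /4212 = -23.81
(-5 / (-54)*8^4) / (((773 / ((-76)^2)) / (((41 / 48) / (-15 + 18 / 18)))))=-172.90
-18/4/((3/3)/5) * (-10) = 225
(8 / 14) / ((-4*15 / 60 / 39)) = -156 / 7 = -22.29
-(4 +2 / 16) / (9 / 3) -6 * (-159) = 7621 / 8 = 952.62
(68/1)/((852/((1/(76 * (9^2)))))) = 0.00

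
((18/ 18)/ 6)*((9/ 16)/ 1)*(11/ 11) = 3/ 32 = 0.09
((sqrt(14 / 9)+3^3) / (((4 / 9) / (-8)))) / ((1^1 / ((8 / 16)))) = -243- 3 * sqrt(14) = -254.22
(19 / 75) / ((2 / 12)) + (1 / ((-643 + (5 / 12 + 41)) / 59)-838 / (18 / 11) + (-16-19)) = -886349302 / 1624275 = -545.69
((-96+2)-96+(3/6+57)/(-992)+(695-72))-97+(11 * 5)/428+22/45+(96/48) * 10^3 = 22321058771/9552960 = 2336.56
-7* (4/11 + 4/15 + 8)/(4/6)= -4984/55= -90.62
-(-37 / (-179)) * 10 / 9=-370 / 1611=-0.23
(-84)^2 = 7056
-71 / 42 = -1.69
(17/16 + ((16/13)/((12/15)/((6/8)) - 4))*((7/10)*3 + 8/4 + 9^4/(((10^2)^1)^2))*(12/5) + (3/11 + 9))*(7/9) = 55514137/12870000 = 4.31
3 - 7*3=-18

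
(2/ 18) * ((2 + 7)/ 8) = 1/ 8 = 0.12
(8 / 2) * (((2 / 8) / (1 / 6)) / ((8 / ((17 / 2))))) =51 / 8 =6.38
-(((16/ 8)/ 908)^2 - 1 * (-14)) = -2885625/ 206116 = -14.00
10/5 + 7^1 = 9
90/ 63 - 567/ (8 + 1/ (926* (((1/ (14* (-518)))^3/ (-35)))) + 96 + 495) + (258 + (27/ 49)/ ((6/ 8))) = 28361699616081089/ 109015004816291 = 260.16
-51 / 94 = -0.54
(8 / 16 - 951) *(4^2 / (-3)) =15208 / 3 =5069.33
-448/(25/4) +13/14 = -24763/350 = -70.75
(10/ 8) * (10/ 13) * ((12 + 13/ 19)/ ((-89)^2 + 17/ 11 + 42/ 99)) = 198825/ 129160252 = 0.00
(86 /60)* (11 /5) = 473 /150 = 3.15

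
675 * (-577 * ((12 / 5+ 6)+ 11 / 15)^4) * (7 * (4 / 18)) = -2845680366158 / 675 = -4215822764.68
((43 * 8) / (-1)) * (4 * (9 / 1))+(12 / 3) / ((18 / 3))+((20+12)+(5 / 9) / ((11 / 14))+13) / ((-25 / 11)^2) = -2784259 / 225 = -12374.48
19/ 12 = 1.58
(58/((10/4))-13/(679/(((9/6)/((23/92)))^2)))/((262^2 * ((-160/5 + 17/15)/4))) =-229272/5395023697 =-0.00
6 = 6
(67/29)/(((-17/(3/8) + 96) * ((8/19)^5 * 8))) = 26194521/60817408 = 0.43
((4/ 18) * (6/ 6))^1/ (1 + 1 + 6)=1/ 36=0.03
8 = 8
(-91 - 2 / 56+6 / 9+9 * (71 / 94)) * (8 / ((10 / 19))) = -1270.28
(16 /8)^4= 16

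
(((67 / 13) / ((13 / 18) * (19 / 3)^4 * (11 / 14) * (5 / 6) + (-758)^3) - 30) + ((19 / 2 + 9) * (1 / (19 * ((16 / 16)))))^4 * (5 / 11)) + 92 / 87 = -39481678905287888720562589 / 1383672612247478213513424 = -28.53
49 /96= 0.51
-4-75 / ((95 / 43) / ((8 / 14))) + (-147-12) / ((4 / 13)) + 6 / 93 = -8907065 / 16492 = -540.08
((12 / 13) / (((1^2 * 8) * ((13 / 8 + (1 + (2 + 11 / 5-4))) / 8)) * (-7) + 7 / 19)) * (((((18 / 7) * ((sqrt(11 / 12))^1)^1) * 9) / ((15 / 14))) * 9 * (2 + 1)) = -26.56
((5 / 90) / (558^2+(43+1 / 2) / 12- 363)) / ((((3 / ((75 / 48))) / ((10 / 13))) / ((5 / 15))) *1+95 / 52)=26000 / 1355788586151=0.00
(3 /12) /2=1 /8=0.12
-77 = -77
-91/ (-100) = 91/ 100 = 0.91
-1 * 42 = -42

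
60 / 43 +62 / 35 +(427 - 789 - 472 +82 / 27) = -33637498 / 40635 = -827.80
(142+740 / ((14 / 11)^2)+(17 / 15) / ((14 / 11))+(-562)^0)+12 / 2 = 891889 / 1470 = 606.73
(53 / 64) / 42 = 53 / 2688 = 0.02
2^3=8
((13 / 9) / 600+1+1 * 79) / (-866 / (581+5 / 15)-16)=-47089417 / 10294425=-4.57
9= 9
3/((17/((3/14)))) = 9/238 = 0.04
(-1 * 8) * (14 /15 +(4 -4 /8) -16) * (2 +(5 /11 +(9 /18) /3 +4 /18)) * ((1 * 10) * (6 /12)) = 1315.56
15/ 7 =2.14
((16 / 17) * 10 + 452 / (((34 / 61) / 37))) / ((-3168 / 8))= -255121 / 3366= -75.79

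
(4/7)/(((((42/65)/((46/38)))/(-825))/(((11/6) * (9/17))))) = -13567125/15827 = -857.21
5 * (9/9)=5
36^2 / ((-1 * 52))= -24.92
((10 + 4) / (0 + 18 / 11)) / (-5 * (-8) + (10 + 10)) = 77 / 540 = 0.14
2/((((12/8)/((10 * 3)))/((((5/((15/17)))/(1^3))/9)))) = 680/27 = 25.19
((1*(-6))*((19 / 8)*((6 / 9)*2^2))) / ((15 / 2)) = -76 / 15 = -5.07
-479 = -479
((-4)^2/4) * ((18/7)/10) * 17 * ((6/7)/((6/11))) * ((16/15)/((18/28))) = 23936/525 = 45.59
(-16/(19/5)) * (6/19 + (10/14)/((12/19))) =-46180/7581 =-6.09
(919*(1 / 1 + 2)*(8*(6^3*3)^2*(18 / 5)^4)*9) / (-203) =-8750025016713216 / 126875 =-68965714417.44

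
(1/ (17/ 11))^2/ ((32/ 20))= 605/ 2312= 0.26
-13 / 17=-0.76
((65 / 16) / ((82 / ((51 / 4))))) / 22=3315 / 115456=0.03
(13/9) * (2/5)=26/45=0.58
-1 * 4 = -4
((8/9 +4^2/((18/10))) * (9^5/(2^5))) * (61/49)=4402431/196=22461.38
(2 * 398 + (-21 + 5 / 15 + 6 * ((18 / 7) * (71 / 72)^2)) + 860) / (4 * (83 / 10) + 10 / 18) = 8317695 / 170128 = 48.89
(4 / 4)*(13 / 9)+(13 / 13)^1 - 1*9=-59 / 9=-6.56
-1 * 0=0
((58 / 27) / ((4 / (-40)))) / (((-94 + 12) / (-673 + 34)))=-20590 / 123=-167.40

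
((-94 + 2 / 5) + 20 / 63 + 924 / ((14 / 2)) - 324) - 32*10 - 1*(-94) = -161054 / 315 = -511.28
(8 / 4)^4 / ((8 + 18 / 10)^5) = 50000 / 282475249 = 0.00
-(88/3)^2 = -7744/9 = -860.44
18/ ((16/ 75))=675/ 8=84.38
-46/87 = -0.53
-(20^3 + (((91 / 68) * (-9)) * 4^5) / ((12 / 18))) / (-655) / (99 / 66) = -356992 / 33405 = -10.69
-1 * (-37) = 37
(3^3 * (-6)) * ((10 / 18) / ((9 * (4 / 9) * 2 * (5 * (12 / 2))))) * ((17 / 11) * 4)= -2.32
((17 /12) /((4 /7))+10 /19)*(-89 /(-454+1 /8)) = 243949 /413934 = 0.59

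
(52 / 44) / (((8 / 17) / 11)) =221 / 8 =27.62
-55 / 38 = -1.45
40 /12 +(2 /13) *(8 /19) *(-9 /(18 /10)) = 2230 /741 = 3.01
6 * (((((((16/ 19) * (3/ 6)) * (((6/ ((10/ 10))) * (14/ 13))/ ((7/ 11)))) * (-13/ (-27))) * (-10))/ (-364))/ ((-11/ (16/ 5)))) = -512/ 5187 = -0.10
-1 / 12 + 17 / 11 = 193 / 132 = 1.46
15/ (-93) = -5/ 31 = -0.16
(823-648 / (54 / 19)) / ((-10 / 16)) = -952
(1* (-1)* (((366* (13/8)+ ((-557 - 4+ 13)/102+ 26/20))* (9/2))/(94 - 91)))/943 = -602491/641240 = -0.94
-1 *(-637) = 637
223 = 223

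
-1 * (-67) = 67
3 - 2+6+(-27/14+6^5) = 108935/14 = 7781.07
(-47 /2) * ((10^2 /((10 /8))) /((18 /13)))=-12220 /9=-1357.78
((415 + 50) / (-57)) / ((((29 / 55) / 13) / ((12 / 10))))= -241.36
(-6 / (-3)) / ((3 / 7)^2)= 98 / 9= 10.89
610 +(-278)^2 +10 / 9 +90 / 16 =5608853 / 72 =77900.74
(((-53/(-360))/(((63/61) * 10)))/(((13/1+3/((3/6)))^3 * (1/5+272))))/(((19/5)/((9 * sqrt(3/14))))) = 3233 * sqrt(42)/2503001424672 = 0.00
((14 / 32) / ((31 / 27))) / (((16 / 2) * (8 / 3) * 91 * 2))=81 / 825344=0.00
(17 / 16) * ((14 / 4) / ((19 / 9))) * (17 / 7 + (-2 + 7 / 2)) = 8415 / 1216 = 6.92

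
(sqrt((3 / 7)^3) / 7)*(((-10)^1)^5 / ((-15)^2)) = -17.81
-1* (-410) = 410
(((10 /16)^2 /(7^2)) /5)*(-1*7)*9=-45 /448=-0.10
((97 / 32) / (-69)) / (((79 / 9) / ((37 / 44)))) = -10767 / 2558336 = -0.00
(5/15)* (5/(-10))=-1/6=-0.17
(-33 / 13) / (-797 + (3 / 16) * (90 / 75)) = 1320 / 414323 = 0.00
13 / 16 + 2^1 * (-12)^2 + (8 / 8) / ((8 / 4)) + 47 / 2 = 5005 / 16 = 312.81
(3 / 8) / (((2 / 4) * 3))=1 / 4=0.25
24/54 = 4/9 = 0.44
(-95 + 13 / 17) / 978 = -267 / 2771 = -0.10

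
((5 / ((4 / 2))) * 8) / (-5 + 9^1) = 5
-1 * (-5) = 5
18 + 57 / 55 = 1047 / 55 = 19.04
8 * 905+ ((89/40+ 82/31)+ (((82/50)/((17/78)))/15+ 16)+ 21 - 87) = 3791960943/527000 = 7195.37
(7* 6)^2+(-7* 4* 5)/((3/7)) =4312/3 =1437.33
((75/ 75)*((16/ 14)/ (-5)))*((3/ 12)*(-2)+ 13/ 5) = -12/ 25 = -0.48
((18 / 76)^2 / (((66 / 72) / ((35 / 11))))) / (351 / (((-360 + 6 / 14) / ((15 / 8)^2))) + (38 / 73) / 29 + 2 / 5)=-690572174400 / 10689363285293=-0.06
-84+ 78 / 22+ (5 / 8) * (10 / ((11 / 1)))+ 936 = 37669 / 44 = 856.11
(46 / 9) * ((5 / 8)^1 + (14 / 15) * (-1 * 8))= -18883 / 540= -34.97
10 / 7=1.43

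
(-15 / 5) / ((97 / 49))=-147 / 97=-1.52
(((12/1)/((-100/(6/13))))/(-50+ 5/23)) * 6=2484/372125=0.01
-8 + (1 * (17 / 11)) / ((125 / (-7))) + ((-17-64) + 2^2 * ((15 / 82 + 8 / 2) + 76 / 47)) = -65.89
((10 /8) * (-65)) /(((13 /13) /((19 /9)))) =-6175 /36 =-171.53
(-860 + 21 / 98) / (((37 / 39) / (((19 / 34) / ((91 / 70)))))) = -3430545 / 8806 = -389.57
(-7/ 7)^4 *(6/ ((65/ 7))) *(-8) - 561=-36801/ 65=-566.17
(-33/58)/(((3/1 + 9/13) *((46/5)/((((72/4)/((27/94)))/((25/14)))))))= -47047/80040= -0.59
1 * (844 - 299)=545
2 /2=1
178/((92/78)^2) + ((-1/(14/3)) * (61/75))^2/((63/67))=522487012153/4082557500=127.98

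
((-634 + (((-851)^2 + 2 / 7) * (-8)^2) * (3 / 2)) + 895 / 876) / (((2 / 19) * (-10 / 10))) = -8099949618979 / 12264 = -660465559.28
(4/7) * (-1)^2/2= 2/7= 0.29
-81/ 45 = -9/ 5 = -1.80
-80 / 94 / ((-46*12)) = 5 / 3243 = 0.00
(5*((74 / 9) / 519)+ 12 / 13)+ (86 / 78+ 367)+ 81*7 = 56843095 / 60723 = 936.10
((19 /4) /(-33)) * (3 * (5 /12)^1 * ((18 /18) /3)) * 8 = -95 /198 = -0.48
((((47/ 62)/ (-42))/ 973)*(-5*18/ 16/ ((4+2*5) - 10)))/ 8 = 0.00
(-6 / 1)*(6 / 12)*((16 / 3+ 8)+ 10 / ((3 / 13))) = -170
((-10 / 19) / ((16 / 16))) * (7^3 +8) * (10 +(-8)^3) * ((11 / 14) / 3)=3230370 / 133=24288.50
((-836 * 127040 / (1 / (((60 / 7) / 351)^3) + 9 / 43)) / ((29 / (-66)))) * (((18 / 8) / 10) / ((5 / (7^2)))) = 590765635891200 / 76116177997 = 7761.37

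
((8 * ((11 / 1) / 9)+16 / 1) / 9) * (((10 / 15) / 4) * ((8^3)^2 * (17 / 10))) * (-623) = -161029292032 / 1215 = -132534396.73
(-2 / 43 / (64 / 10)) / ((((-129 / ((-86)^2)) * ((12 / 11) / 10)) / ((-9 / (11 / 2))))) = -25 / 4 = -6.25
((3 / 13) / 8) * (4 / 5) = 3 / 130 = 0.02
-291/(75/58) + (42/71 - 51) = -488921/1775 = -275.45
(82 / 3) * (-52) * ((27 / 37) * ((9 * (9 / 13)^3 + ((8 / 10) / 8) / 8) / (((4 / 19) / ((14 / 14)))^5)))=-7521077.28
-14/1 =-14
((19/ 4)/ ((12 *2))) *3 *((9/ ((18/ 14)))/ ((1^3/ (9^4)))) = 27269.16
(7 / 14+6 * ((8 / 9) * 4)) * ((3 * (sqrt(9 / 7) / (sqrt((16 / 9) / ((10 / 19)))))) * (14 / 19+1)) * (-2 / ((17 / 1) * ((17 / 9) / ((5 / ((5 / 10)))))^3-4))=7090800750 * sqrt(1330) / 7157674433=36.13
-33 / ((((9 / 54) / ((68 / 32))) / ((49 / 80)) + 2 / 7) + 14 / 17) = -26.67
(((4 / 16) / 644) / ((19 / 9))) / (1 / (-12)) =-27 / 12236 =-0.00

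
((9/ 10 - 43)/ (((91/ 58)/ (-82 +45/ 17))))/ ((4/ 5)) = 16469941/ 6188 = 2661.59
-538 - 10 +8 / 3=-1636 / 3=-545.33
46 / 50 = 23 / 25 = 0.92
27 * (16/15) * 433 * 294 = 3666297.60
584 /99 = 5.90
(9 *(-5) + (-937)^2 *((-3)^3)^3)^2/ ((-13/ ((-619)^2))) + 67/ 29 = -3318335144666182607508688025/ 377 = -8801949985851943255991215.00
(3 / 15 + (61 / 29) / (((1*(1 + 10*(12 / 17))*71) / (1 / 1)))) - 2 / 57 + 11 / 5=190419487 / 80393655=2.37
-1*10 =-10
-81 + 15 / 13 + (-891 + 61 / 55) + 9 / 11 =-692777 / 715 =-968.92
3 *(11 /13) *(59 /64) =1947 /832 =2.34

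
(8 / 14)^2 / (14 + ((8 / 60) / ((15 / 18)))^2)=5000 / 214767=0.02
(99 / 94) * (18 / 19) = 891 / 893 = 1.00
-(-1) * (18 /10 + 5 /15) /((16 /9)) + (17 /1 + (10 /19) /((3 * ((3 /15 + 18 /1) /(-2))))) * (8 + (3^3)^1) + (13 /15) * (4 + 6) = 746177 /1235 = 604.19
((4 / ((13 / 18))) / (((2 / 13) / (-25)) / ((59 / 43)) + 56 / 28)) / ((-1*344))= -13275 / 1645352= -0.01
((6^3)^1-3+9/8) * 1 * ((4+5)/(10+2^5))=5139/112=45.88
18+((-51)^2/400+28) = 21001/400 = 52.50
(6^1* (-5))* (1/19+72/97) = -43950/1843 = -23.85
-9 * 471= -4239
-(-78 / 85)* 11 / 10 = 429 / 425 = 1.01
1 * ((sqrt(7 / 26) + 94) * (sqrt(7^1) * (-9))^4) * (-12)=-362639592 - 1928934 * sqrt(182) / 13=-364641341.41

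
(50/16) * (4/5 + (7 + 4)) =295/8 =36.88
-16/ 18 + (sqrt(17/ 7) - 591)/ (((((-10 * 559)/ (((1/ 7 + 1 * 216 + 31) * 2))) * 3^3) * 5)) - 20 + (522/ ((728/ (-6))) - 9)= -11904751/ 352170 - 346 * sqrt(119)/ 3697785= -33.81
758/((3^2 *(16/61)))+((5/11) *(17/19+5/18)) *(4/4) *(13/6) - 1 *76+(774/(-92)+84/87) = 7190652113/30111048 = 238.80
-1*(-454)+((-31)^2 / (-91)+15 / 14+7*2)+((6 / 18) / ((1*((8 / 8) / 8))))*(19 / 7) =254299 / 546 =465.75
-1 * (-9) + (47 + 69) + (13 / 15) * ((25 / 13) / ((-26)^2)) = 253505 / 2028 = 125.00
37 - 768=-731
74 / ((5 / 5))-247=-173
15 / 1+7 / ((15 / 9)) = 19.20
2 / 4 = 1 / 2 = 0.50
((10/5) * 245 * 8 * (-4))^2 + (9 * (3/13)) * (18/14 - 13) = 22373476186/91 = 245862375.67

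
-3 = -3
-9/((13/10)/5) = -450/13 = -34.62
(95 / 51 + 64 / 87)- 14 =-11.40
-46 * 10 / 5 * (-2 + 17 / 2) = -598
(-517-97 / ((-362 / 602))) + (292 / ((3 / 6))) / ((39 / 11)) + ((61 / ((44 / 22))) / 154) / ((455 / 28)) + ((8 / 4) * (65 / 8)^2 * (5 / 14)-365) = -88498619543 / 173933760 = -508.81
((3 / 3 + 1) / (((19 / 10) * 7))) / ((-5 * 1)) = -4 / 133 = -0.03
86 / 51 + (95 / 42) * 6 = 5447 / 357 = 15.26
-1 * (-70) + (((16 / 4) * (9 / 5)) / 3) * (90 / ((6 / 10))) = 430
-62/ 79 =-0.78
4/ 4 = 1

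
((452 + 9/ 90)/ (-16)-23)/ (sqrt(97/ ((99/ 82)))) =-24603 * sqrt(87494)/ 1272640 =-5.72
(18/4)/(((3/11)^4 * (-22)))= -1331/36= -36.97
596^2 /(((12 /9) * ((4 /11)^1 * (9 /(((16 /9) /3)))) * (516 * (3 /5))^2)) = 0.50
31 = 31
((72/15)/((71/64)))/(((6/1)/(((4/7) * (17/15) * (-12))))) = -69632/12425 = -5.60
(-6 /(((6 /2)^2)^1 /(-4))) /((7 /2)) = 16 /21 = 0.76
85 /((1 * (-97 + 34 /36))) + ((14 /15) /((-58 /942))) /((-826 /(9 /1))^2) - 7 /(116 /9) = -4991196033 /3490816420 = -1.43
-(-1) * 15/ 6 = 5/ 2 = 2.50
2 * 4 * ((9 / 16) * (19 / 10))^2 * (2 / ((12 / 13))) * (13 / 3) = 549081 / 6400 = 85.79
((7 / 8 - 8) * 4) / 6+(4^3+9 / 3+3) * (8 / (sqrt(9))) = 2183 / 12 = 181.92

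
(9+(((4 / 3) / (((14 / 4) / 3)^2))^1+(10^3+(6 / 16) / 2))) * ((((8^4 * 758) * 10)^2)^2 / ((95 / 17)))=156381303162202072475825921327104000 / 931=167971324556608026289823800000000.00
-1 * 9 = -9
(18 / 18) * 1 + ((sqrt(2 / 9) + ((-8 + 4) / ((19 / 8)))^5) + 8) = -11269541 / 2476099 + sqrt(2) / 3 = -4.08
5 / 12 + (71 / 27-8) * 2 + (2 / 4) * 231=11359 / 108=105.18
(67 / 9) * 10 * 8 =5360 / 9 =595.56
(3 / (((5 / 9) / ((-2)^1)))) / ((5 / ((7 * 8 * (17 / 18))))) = -2856 / 25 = -114.24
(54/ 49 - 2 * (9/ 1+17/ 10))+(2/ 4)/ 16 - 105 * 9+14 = -7457931/ 7840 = -951.27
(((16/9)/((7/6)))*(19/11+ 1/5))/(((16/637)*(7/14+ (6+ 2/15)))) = 38584/2189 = 17.63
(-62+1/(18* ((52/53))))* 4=-57979/234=-247.77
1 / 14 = 0.07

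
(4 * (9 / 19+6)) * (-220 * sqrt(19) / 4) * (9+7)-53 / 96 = -432960 * sqrt(19) / 19-53 / 96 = -99328.39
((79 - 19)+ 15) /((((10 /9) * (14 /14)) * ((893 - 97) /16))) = 270 /199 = 1.36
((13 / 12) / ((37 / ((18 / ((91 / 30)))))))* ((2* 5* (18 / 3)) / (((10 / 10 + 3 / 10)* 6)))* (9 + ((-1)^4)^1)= 13.37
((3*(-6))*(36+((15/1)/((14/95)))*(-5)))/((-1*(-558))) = 6621/434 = 15.26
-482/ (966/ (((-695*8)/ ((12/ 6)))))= 669980/ 483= 1387.12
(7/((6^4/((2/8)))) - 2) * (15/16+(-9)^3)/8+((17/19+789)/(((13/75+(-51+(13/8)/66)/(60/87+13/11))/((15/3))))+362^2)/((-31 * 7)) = -7449777571578639025/17681817779232768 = -421.32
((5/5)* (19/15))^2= 361/225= 1.60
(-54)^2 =2916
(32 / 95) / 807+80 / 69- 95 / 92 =299123 / 2351060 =0.13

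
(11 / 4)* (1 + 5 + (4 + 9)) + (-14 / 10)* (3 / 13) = 13501 / 260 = 51.93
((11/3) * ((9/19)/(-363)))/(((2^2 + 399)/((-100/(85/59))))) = 1180/1431859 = 0.00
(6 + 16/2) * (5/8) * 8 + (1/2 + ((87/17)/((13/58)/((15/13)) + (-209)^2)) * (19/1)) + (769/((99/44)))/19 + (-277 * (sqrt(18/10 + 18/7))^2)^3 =-16819084853118665317441411/9473117337384750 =-1775454082.76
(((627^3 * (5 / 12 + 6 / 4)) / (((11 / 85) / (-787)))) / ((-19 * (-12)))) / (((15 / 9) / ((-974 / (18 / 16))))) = 6545955116899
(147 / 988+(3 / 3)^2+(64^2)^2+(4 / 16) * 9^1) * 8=33151785532 / 247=134217755.19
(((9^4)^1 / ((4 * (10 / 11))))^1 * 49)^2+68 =12505976540441 / 1600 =7816235337.78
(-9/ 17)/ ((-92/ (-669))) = -6021/ 1564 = -3.85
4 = 4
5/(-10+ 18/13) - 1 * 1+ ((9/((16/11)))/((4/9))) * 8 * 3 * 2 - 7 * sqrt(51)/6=74667/112 - 7 * sqrt(51)/6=658.34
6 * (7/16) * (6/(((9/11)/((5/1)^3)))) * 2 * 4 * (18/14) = 24750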